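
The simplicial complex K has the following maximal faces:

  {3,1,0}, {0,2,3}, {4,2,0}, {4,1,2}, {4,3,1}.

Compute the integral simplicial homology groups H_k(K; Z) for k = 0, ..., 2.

H_0 ≅ Z,  H_1 ≅ Z,  H_2 = 0.

Take the total order 0 < 1 < 2 < 3 < 4 on the vertex set. Then K (dimension 2) consists of the simplices:

  0-simplices (5): [0], [1], [2], [3], [4]
  1-simplices (10): [0,1], [0,2], [0,3], [0,4], [1,2], [1,3], [1,4], [2,3], [2,4], [3,4]
  2-simplices (5): [0,1,3], [0,2,3], [0,2,4], [1,2,4], [1,3,4]

Hence C_0 ≅ Z^5, C_1 ≅ Z^10, C_2 ≅ Z^5.

The boundary map ∂_1: C_1 → C_0 maps an edge to its endpoints' difference, ∂[p,q] = q − p. For instance
  ∂[2,4] = [4] − [2].
As a 5×10 matrix over Z this has rank 4, with invariant factors (1,1,1,1).

∂_2: C_2 → C_1 maps a triangle to the signed sum of its edges. For instance
  ∂[1,3,4] = [3,4] − [1,4] + [1,3],
  ∂[0,2,3] = [2,3] − [0,3] + [0,2].
The 10×5 boundary matrix has rank 5 and Smith normal form diag(1,1,1,1,1).

Reading off H_k = ker ∂_k / im ∂_{k+1}:

  H_0: rank C_0 − rank ∂_1 = 5 − 4 = 1, and the invariant factors of ∂_1 are all 1, so H_0 ≅ Z.
  H_1: rank ker ∂_1 − rank ∂_2 = (10 − 4) − 5 = 1, and the invariant factors of ∂_2 are all 1, so H_1 ≅ Z.
  H_2: rank ker ∂_2 − rank ∂_3 = (5 − 5) − 0 = 0, and there is no ∂_3, so H_2 ≅ 0.

(K is a triangulation of the Möbius band.)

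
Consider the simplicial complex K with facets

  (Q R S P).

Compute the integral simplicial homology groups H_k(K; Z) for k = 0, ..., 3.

H_0 = Z,  H_1 = 0,  H_2 = 0,  H_3 = 0.

Take the total order P < Q < R < S on the vertex set. Then K (dimension 3) consists of the simplices:

  0-simplices (4): P, Q, R, S
  1-simplices (6): PQ, PR, PS, QR, QS, RS
  2-simplices (4): PQR, PQS, PRS, QRS
  3-simplices (1): PQRS

giving chain groups C_0 ≅ Z^4, C_1 ≅ Z^6, C_2 ≅ Z^4, C_3 ≅ Z^1.

Boundary ∂_1: C_1 → C_0 maps an edge to its endpoints' difference, ∂[p,q] = q − p.
As a 4×6 matrix over Z this has rank 3, with invariant factors (1,1,1).

The boundary map ∂_2: C_2 → C_1 acts by ∂[p,q,r] = [q,r] − [p,r] + [p,q]. For instance
  ∂QRS = RS − QS + QR,
  ∂PQS = QS − PS + PQ.
This gives a 6×4 integer matrix of rank 3; reducing to Smith normal form yields diagonal entries (1,1,1).

Boundary ∂_3: C_3 → C_2 sends each 3-simplex σ to the alternating sum Σ_i (−1)^i (σ with its i-th vertex removed). For instance
  ∂PQRS = QRS − PRS + PQS − PQR.
The 4×1 boundary matrix has rank 1 and Smith normal form diag(1).

Reading off H_k = ker ∂_k / im ∂_{k+1}:

  H_0: rank C_0 − rank ∂_1 = 4 − 3 = 1, and the invariant factors of ∂_1 are all 1, so H_0 ≅ Z.
  H_1: rank ker ∂_1 − rank ∂_2 = (6 − 3) − 3 = 0, and the invariant factors of ∂_2 are all 1, so H_1 ≅ 0.
  H_2: rank ker ∂_2 − rank ∂_3 = (4 − 3) − 1 = 0, and the invariant factors of ∂_3 are all 1, so H_2 ≅ 0.
  H_3: rank ker ∂_3 − rank ∂_4 = (1 − 1) − 0 = 0, and there is no ∂_4, so H_3 ≅ 0.

(K is a triangulation of the 3-simplex.)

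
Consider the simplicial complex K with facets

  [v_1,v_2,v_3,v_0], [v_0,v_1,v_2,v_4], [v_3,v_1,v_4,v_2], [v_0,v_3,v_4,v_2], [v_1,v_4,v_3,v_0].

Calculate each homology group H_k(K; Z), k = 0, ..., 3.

H_0 ≅ Z,  H_1 = 0,  H_2 = 0,  H_3 ≅ Z.

We work with the vertex ordering v_0 < v_1 < v_2 < v_3 < v_4. The simplices of K, each written with vertices in increasing order, are:

  0-simplices (5): [v_0], [v_1], [v_2], [v_3], [v_4]
  1-simplices (10): [v_0,v_1], [v_0,v_2], [v_0,v_3], [v_0,v_4], [v_1,v_2], [v_1,v_3], [v_1,v_4], [v_2,v_3], [v_2,v_4], [v_3,v_4]
  2-simplices (10): [v_0,v_1,v_2], [v_0,v_1,v_3], [v_0,v_1,v_4], [v_0,v_2,v_3], [v_0,v_2,v_4], [v_0,v_3,v_4], [v_1,v_2,v_3], [v_1,v_2,v_4], [v_1,v_3,v_4], [v_2,v_3,v_4]
  3-simplices (5): [v_0,v_1,v_2,v_3], [v_0,v_1,v_2,v_4], [v_0,v_1,v_3,v_4], [v_0,v_2,v_3,v_4], [v_1,v_2,v_3,v_4]

giving chain groups C_0 ≅ Z^5, C_1 ≅ Z^10, C_2 ≅ Z^10, C_3 ≅ Z^5.

The boundary map ∂_1: C_1 → C_0 maps an edge to its endpoints' difference, ∂[p,q] = q − p.
The resulting 5×10 matrix has rank 4, and its Smith normal form has invariant factors (1,1,1,1).

∂_2: C_2 → C_1 maps a triangle to the signed sum of its edges. For instance
  ∂[v_0,v_1,v_3] = [v_1,v_3] − [v_0,v_3] + [v_0,v_1],
  ∂[v_0,v_1,v_2] = [v_1,v_2] − [v_0,v_2] + [v_0,v_1].
The resulting 10×10 matrix has rank 6, and its Smith normal form has invariant factors (1,1,1,1,1,1).

∂_3: C_3 → C_2 sends each 3-simplex σ to the alternating sum Σ_i (−1)^i (σ with its i-th vertex removed). For instance
  ∂[v_0,v_1,v_2,v_3] = [v_1,v_2,v_3] − [v_0,v_2,v_3] + [v_0,v_1,v_3] − [v_0,v_1,v_2],
  ∂[v_0,v_1,v_3,v_4] = [v_1,v_3,v_4] − [v_0,v_3,v_4] + [v_0,v_1,v_4] − [v_0,v_1,v_3].
The 10×5 boundary matrix has rank 4 and Smith normal form diag(1,1,1,1).

Reading off H_k = ker ∂_k / im ∂_{k+1}:

  H_0: rank C_0 − rank ∂_1 = 5 − 4 = 1, and the invariant factors of ∂_1 are all 1, so H_0 = Z.
  H_1: rank ker ∂_1 − rank ∂_2 = (10 − 4) − 6 = 0, and the invariant factors of ∂_2 are all 1, so H_1 = 0.
  H_2: rank ker ∂_2 − rank ∂_3 = (10 − 6) − 4 = 0, and the invariant factors of ∂_3 are all 1, so H_2 = 0.
  H_3: rank ker ∂_3 − rank ∂_4 = (5 − 4) − 0 = 1, and there is no ∂_4, so H_3 = Z.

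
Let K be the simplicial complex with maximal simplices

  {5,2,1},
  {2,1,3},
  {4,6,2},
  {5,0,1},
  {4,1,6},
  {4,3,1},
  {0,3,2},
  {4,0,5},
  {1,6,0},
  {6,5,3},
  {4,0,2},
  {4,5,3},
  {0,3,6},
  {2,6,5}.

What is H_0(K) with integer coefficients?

H_0 ≅ Z.

We work with the vertex ordering 0 < 1 < 2 < 3 < 4 < 5 < 6. The simplices of K, each written with vertices in increasing order, are:

  0-simplices (7): [0], [1], [2], [3], [4], [5], [6]
  1-simplices (21): [0,1], [0,2], [0,3], [0,4], [0,5], [0,6], [1,2], [1,3], [1,4], [1,5], [1,6], [2,3], [2,4], [2,5], [2,6], [3,4], [3,5], [3,6], [4,5], [4,6], [5,6]
  2-simplices (14): [0,1,5], [0,1,6], [0,2,3], [0,2,4], [0,3,6], [0,4,5], [1,2,3], [1,2,5], [1,3,4], [1,4,6], [2,4,6], [2,5,6], [3,4,5], [3,5,6]

giving chain groups C_0 ≅ Z^7, C_1 ≅ Z^21, C_2 ≅ Z^14.

The boundary map ∂_1: C_1 → C_0 is given by ∂[p,q] = [q] − [p]. For instance
  ∂[0,2] = [2] − [0].
The resulting 7×21 matrix has rank 6, and its Smith normal form has invariant factors (1,1,1,1,1,1).

Boundary ∂_2: C_2 → C_1 maps a triangle to the signed sum of its edges. For instance
  ∂[0,3,6] = [3,6] − [0,6] + [0,3],
  ∂[0,4,5] = [4,5] − [0,5] + [0,4].
This gives a 21×14 integer matrix of rank 13; reducing to Smith normal form yields diagonal entries (1,1,1,1,1,1,1,1,1,1,1,1,1).

From H_k ≅ ker(∂_k) / im(∂_{k+1}) we obtain:

  H_0: rank C_0 − rank ∂_1 = 7 − 6 = 1, and the invariant factors of ∂_1 are all 1, so H_0 = Z.

(K is a triangulation of the torus T^2.)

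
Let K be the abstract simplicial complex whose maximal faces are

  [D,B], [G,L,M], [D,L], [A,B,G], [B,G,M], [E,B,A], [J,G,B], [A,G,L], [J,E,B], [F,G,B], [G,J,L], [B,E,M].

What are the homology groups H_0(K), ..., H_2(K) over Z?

Fix the vertex order A < B < D < E < F < G < J < L < M and write every simplex with vertices in increasing order. Then dim K = 2 and the simplices of K are:

  0-simplices (9): A, B, D, E, F, G, J, L, M
  1-simplices (19): AB, AE, AG, AL, BD, BE, BF, BG, BJ, BM, DL, EJ, EM, FG, GJ, GL, GM, JL, LM
  2-simplices (10): ABE, ABG, AGL, BEJ, BEM, BFG, BGJ, BGM, GJL, GLM

so the chain groups are C_0 ≅ Z^9, C_1 ≅ Z^19, C_2 ≅ Z^10.

The boundary map ∂_1: C_1 → C_0 is given by ∂[p,q] = [q] − [p]. For instance
  ∂BM = M − B.
The resulting 9×19 matrix has rank 8, and its Smith normal form has invariant factors (1,1,1,1,1,1,1,1).

Boundary ∂_2: C_2 → C_1 sends each 2-simplex [p,q,r] to [q,r] − [p,r] + [p,q]. For instance
  ∂ABG = BG − AG + AB,
  ∂BEJ = EJ − BJ + BE.
As a 19×10 matrix over Z this has rank 10, with invariant factors (1,1,1,1,1,1,1,1,1,1).

Now H_k = ker ∂_k / im ∂_{k+1}, so:

  H_0: rank C_0 − rank ∂_1 = 9 − 8 = 1, and the invariant factors of ∂_1 are all 1, so H_0 = Z.
  H_1: rank ker ∂_1 − rank ∂_2 = (19 − 8) − 10 = 1, and the invariant factors of ∂_2 are all 1, so H_1 = Z.
  H_2: rank ker ∂_2 − rank ∂_3 = (10 − 10) − 0 = 0, and there is no ∂_3, so H_2 = 0.

As a check, the Euler characteristic is 9 − 19 + 10 = 0, which agrees with 1 − 1 + 0 = 0.

H_0 ≅ Z,  H_1 ≅ Z,  H_2 = 0.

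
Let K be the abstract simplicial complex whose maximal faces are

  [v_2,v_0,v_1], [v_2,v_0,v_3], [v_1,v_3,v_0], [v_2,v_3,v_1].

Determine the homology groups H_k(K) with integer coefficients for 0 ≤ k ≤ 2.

We work with the vertex ordering v_0 < v_1 < v_2 < v_3. The simplices of K, each written with vertices in increasing order, are:

  0-simplices (4): [v_0], [v_1], [v_2], [v_3]
  1-simplices (6): [v_0,v_1], [v_0,v_2], [v_0,v_3], [v_1,v_2], [v_1,v_3], [v_2,v_3]
  2-simplices (4): [v_0,v_1,v_2], [v_0,v_1,v_3], [v_0,v_2,v_3], [v_1,v_2,v_3]

Hence C_0 ≅ Z^4, C_1 ≅ Z^6, C_2 ≅ Z^4.

The boundary map ∂_1: C_1 → C_0 is given by ∂[p,q] = [q] − [p].
The resulting 4×6 matrix has rank 3, and its Smith normal form has invariant factors (1,1,1).

∂_2: C_2 → C_1 sends each 2-simplex [p,q,r] to [q,r] − [p,r] + [p,q]. For instance
  ∂[v_0,v_2,v_3] = [v_2,v_3] − [v_0,v_3] + [v_0,v_2],
  ∂[v_1,v_2,v_3] = [v_2,v_3] − [v_1,v_3] + [v_1,v_2].
The 6×4 boundary matrix has rank 3 and Smith normal form diag(1,1,1).

Reading off H_k = ker ∂_k / im ∂_{k+1}:

  H_0: rank C_0 − rank ∂_1 = 4 − 3 = 1, and the invariant factors of ∂_1 are all 1, so H_0 ≅ Z.
  H_1: rank ker ∂_1 − rank ∂_2 = (6 − 3) − 3 = 0, and the invariant factors of ∂_2 are all 1, so H_1 ≅ 0.
  H_2: rank ker ∂_2 − rank ∂_3 = (4 − 3) − 0 = 1, and there is no ∂_3, so H_2 ≅ Z.

H_0 = Z,  H_1 = 0,  H_2 = Z.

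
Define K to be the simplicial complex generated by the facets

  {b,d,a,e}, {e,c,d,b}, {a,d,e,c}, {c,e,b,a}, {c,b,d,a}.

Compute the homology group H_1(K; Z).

H_1 = 0.

We work with the vertex ordering a < b < c < d < e. The simplices of K, each written with vertices in increasing order, are:

  0-simplices (5): a, b, c, d, e
  1-simplices (10): ab, ac, ad, ae, bc, bd, be, cd, ce, de
  2-simplices (10): abc, abd, abe, acd, ace, ade, bcd, bce, bde, cde
  3-simplices (5): abcd, abce, abde, acde, bcde

so the chain groups are C_0 ≅ Z^5, C_1 ≅ Z^10, C_2 ≅ Z^10, C_3 ≅ Z^5.

∂_1: C_1 → C_0 maps an edge to its endpoints' difference, ∂[p,q] = q − p. For instance
  ∂bc = c − b.
This gives a 5×10 integer matrix of rank 4; reducing to Smith normal form yields diagonal entries (1,1,1,1).

The boundary map ∂_2: C_2 → C_1 acts by ∂[p,q,r] = [q,r] − [p,r] + [p,q]. For instance
  ∂bcd = cd − bd + bc,
  ∂abd = bd − ad + ab.
The 10×10 boundary matrix has rank 6 and Smith normal form diag(1,1,1,1,1,1).

The boundary map ∂_3: C_3 → C_2 sends each 3-simplex σ to the alternating sum Σ_i (−1)^i (σ with its i-th vertex removed). For instance
  ∂acde = cde − ade + ace − acd,
  ∂abcd = bcd − acd + abd − abc.
The 10×5 boundary matrix has rank 4 and Smith normal form diag(1,1,1,1).

Computing H_k = (kernel of ∂_k) / (image of ∂_{k+1}):

  H_1: rank ker ∂_1 − rank ∂_2 = (10 − 4) − 6 = 0, and the invariant factors of ∂_2 are all 1, so H_1 ≅ 0.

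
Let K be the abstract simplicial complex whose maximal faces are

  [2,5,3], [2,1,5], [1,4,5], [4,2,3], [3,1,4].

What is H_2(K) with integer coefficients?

H_2 = 0.

Take the total order 1 < 2 < 3 < 4 < 5 on the vertex set. Then K (dimension 2) consists of the simplices:

  0-simplices (5): [1], [2], [3], [4], [5]
  1-simplices (10): [1,2], [1,3], [1,4], [1,5], [2,3], [2,4], [2,5], [3,4], [3,5], [4,5]
  2-simplices (5): [1,2,5], [1,3,4], [1,4,5], [2,3,4], [2,3,5]

so the chain groups are C_0 ≅ Z^5, C_1 ≅ Z^10, C_2 ≅ Z^5.

The boundary map ∂_1: C_1 → C_0 sends each edge [p,q] (with p < q) to q − p.
As a 5×10 matrix over Z this has rank 4, with invariant factors (1,1,1,1).

Boundary ∂_2: C_2 → C_1 maps a triangle to the signed sum of its edges. For instance
  ∂[1,3,4] = [3,4] − [1,4] + [1,3],
  ∂[2,3,5] = [3,5] − [2,5] + [2,3].
The 10×5 boundary matrix has rank 5 and Smith normal form diag(1,1,1,1,1).

Computing H_k = (kernel of ∂_k) / (image of ∂_{k+1}):

  H_2: rank ker ∂_2 − rank ∂_3 = (5 − 5) − 0 = 0, and there is no ∂_3, so H_2 = 0.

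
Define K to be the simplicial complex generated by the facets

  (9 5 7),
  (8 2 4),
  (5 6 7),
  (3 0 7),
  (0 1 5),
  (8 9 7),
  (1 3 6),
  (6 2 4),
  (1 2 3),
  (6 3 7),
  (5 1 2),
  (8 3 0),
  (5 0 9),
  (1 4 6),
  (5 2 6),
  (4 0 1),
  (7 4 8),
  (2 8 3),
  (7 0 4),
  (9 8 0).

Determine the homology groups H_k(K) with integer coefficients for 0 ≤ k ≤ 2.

H_0 = Z,  H_1 = Z ⊕ Z/2,  H_2 = 0.

We work with the vertex ordering 0 < 1 < 2 < 3 < 4 < 5 < 6 < 7 < 8 < 9. The simplices of K, each written with vertices in increasing order, are:

  0-simplices (10): [0], [1], [2], [3], [4], [5], [6], [7], [8], [9]
  1-simplices (30): (30 of them)
  2-simplices (20): (20 of them)

Hence C_0 ≅ Z^10, C_1 ≅ Z^30, C_2 ≅ Z^20.

Boundary ∂_1: C_1 → C_0 maps an edge to its endpoints' difference, ∂[p,q] = q − p.
As a 10×30 matrix over Z this has rank 9, with invariant factors (1,1,1,1,1,1,1,1,1).

Boundary ∂_2: C_2 → C_1 sends each 2-simplex [p,q,r] to [q,r] − [p,r] + [p,q]. For instance
  ∂[1,2,3] = [2,3] − [1,3] + [1,2],
  ∂[0,4,7] = [4,7] − [0,7] + [0,4].
The 30×20 boundary matrix has rank 20 and Smith normal form diag(1,1,1,1,1,1,1,1,1,1,1,1,1,1,1,1,1,1,1,2).

Now H_k = ker ∂_k / im ∂_{k+1}, so:

  H_0: rank C_0 − rank ∂_1 = 10 − 9 = 1, and the invariant factors of ∂_1 are all 1, so H_0 ≅ Z.
  H_1: rank ker ∂_1 − rank ∂_2 = (30 − 9) − 20 = 1, and ∂_2 has invariant factor 2 > 1, so H_1 ≅ Z ⊕ Z/2.
  H_2: rank ker ∂_2 − rank ∂_3 = (20 − 20) − 0 = 0, and there is no ∂_3, so H_2 ≅ 0.

(K is a triangulation of the Klein bottle.)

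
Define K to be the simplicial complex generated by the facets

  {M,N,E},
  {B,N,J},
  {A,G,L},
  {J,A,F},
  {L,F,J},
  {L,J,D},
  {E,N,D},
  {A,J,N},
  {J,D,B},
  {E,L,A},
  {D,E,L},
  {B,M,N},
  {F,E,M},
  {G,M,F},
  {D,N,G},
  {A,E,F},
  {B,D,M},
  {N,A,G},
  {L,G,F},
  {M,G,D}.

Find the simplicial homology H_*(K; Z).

H_0 ≅ Z,  H_1 ≅ Z ⊕ Z/2,  H_2 = 0.

Fix the vertex order A < B < D < E < F < G < J < L < M < N and write every simplex with vertices in increasing order. Then dim K = 2 and the simplices of K are:

  0-simplices (10): A, B, D, E, F, G, J, L, M, N
  1-simplices (30): AE, AF, AG, AJ, AL, AN, BD, BJ, BM, BN, DE, DG, DJ, DL, DM, DN, EF, EL, EM, EN, FG, FJ, FL, FM, GL, GM, GN, JL, JN, MN
  2-simplices (20): AEF, AEL, AFJ, AGL, AGN, AJN, BDJ, BDM, BJN, BMN, DEL, DEN, DGM, DGN, DJL, EFM, EMN, FGL, FGM, FJL

giving chain groups C_0 ≅ Z^10, C_1 ≅ Z^30, C_2 ≅ Z^20.

Boundary ∂_1: C_1 → C_0 sends each edge [p,q] (with p < q) to q − p.
As a 10×30 matrix over Z this has rank 9, with invariant factors (1,1,1,1,1,1,1,1,1).

Boundary ∂_2: C_2 → C_1 sends each 2-simplex [p,q,r] to [q,r] − [p,r] + [p,q]. For instance
  ∂BMN = MN − BN + BM,
  ∂FGM = GM − FM + FG.
The 30×20 boundary matrix has rank 20 and Smith normal form diag(1,1,1,1,1,1,1,1,1,1,1,1,1,1,1,1,1,1,1,2).

Now H_k = ker ∂_k / im ∂_{k+1}, so:

  H_0: rank C_0 − rank ∂_1 = 10 − 9 = 1, and the invariant factors of ∂_1 are all 1, so H_0 = Z.
  H_1: rank ker ∂_1 − rank ∂_2 = (30 − 9) − 20 = 1, and ∂_2 has invariant factor 2 > 1, so H_1 = Z ⊕ Z/2.
  H_2: rank ker ∂_2 − rank ∂_3 = (20 − 20) − 0 = 0, and there is no ∂_3, so H_2 = 0.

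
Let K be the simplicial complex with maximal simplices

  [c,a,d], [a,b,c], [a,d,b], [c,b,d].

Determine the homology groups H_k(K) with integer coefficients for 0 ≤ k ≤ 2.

H_0 = Z,  H_1 = 0,  H_2 = Z.

Take the total order a < b < c < d on the vertex set. Then K (dimension 2) consists of the simplices:

  0-simplices (4): a, b, c, d
  1-simplices (6): ab, ac, ad, bc, bd, cd
  2-simplices (4): abc, abd, acd, bcd

so the chain groups are C_0 ≅ Z^4, C_1 ≅ Z^6, C_2 ≅ Z^4.

Boundary ∂_1: C_1 → C_0 maps an edge to its endpoints' difference, ∂[p,q] = q − p. For instance
  ∂cd = d − c.
This gives a 4×6 integer matrix of rank 3; reducing to Smith normal form yields diagonal entries (1,1,1).

The boundary map ∂_2: C_2 → C_1 sends each 2-simplex [p,q,r] to [q,r] − [p,r] + [p,q]. For instance
  ∂bcd = cd − bd + bc,
  ∂acd = cd − ad + ac.
As a 6×4 matrix over Z this has rank 3, with invariant factors (1,1,1).

Computing H_k = (kernel of ∂_k) / (image of ∂_{k+1}):

  H_0: rank C_0 − rank ∂_1 = 4 − 3 = 1, and the invariant factors of ∂_1 are all 1, so H_0 ≅ Z.
  H_1: rank ker ∂_1 − rank ∂_2 = (6 − 3) − 3 = 0, and the invariant factors of ∂_2 are all 1, so H_1 ≅ 0.
  H_2: rank ker ∂_2 − rank ∂_3 = (4 − 3) − 0 = 1, and there is no ∂_3, so H_2 ≅ Z.

As a check, the Euler characteristic is 4 − 6 + 4 = 2, which agrees with 1 − 0 + 1 = 2.
(K is a triangulation of the 2-sphere S^2.)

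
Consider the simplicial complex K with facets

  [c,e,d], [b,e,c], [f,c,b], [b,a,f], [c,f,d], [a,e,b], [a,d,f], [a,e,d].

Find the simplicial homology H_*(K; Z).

We work with the vertex ordering a < b < c < d < e < f. The simplices of K, each written with vertices in increasing order, are:

  0-simplices (6): a, b, c, d, e, f
  1-simplices (12): ab, ad, ae, af, bc, be, bf, cd, ce, cf, de, df
  2-simplices (8): abe, abf, ade, adf, bce, bcf, cde, cdf

so the chain groups are C_0 ≅ Z^6, C_1 ≅ Z^12, C_2 ≅ Z^8.

∂_1: C_1 → C_0 is given by ∂[p,q] = [q] − [p]. For instance
  ∂ad = d − a.
As a 6×12 matrix over Z this has rank 5, with invariant factors (1,1,1,1,1).

The boundary map ∂_2: C_2 → C_1 acts by ∂[p,q,r] = [q,r] − [p,r] + [p,q]. For instance
  ∂abf = bf − af + ab,
  ∂cde = de − ce + cd.
As a 12×8 matrix over Z this has rank 7, with invariant factors (1,1,1,1,1,1,1).

Reading off H_k = ker ∂_k / im ∂_{k+1}:

  H_0: rank C_0 − rank ∂_1 = 6 − 5 = 1, and the invariant factors of ∂_1 are all 1, so H_0 ≅ Z.
  H_1: rank ker ∂_1 − rank ∂_2 = (12 − 5) − 7 = 0, and the invariant factors of ∂_2 are all 1, so H_1 ≅ 0.
  H_2: rank ker ∂_2 − rank ∂_3 = (8 − 7) − 0 = 1, and there is no ∂_3, so H_2 ≅ Z.

As a check, the Euler characteristic is 6 − 12 + 8 = 2, which agrees with 1 − 0 + 1 = 2.

H_0 ≅ Z,  H_1 = 0,  H_2 ≅ Z.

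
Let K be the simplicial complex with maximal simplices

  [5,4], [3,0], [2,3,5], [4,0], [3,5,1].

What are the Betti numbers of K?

K has 6 vertices, 8 edges, 2 triangles.
rank ∂_0 = 0, rank ∂_1 = 5 ⇒ b_0 = 6 − 0 − 5 = 1; all invariant factors of ∂_1 are 1 so no torsion. So H_0 = Z.
rank ∂_1 = 5, rank ∂_2 = 2 ⇒ b_1 = 8 − 5 − 2 = 1; all invariant factors of ∂_2 are 1 so no torsion. So H_1 = Z.
rank ∂_2 = 2, rank ∂_3 = 0 ⇒ b_2 = 2 − 2 − 0 = 0. So H_2 = 0.

b_0 = 1, b_1 = 1, b_2 = 0.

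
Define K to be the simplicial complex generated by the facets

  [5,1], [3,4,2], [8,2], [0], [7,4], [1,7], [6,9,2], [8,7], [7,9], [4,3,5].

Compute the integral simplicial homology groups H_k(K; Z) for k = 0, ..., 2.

Order the vertices as 0 < 1 < 2 < 3 < 4 < 5 < 6 < 7 < 8 < 9. Listing each simplex with vertices in this order, K has dimension 2 with simplices:

  0-simplices (10): [0], [1], [2], [3], [4], [5], [6], [7], [8], [9]
  1-simplices (14): [1,5], [1,7], [2,3], [2,4], [2,6], [2,8], [2,9], [3,4], [3,5], [4,5], [4,7], [6,9], [7,8], [7,9]
  2-simplices (3): [2,3,4], [2,6,9], [3,4,5]

so the chain groups are C_0 ≅ Z^10, C_1 ≅ Z^14, C_2 ≅ Z^3.

Boundary ∂_1: C_1 → C_0 sends each edge [p,q] (with p < q) to q − p. For instance
  ∂[7,9] = [9] − [7].
This gives a 10×14 integer matrix of rank 8; reducing to Smith normal form yields diagonal entries (1,1,1,1,1,1,1,1).

Boundary ∂_2: C_2 → C_1 sends each 2-simplex [p,q,r] to [q,r] − [p,r] + [p,q]. For instance
  ∂[2,6,9] = [6,9] − [2,9] + [2,6],
  ∂[2,3,4] = [3,4] − [2,4] + [2,3].
As a 14×3 matrix over Z this has rank 3, with invariant factors (1,1,1).

Now H_k = ker ∂_k / im ∂_{k+1}, so:

  H_0: rank C_0 − rank ∂_1 = 10 − 8 = 2, and the invariant factors of ∂_1 are all 1, so H_0 ≅ Z^2.
  H_1: rank ker ∂_1 − rank ∂_2 = (14 − 8) − 3 = 3, and the invariant factors of ∂_2 are all 1, so H_1 ≅ Z^3.
  H_2: rank ker ∂_2 − rank ∂_3 = (3 − 3) − 0 = 0, and there is no ∂_3, so H_2 ≅ 0.

As a check, the Euler characteristic is 10 − 14 + 3 = -1, which agrees with 2 − 3 + 0 = -1.

H_0 = Z^2,  H_1 = Z^3,  H_2 = 0.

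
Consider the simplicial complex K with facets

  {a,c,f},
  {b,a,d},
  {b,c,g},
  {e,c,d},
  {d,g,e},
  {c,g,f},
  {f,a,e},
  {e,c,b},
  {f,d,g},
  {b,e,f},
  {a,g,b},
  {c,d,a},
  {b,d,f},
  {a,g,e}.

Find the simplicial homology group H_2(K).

Fix the vertex order a < b < c < d < e < f < g and write every simplex with vertices in increasing order. Then dim K = 2 and the simplices of K are:

  0-simplices (7): a, b, c, d, e, f, g
  1-simplices (21): ab, ac, ad, ae, af, ag, bc, bd, be, bf, bg, cd, ce, cf, cg, de, df, dg, ef, eg, fg
  2-simplices (14): abd, abg, acd, acf, aef, aeg, bce, bcg, bdf, bef, cde, cfg, deg, dfg

giving chain groups C_0 ≅ Z^7, C_1 ≅ Z^21, C_2 ≅ Z^14.

∂_1: C_1 → C_0 is given by ∂[p,q] = [q] − [p]. For instance
  ∂dg = g − d.
This gives a 7×21 integer matrix of rank 6; reducing to Smith normal form yields diagonal entries (1,1,1,1,1,1).

The boundary map ∂_2: C_2 → C_1 maps a triangle to the signed sum of its edges. For instance
  ∂bdf = df − bf + bd,
  ∂abg = bg − ag + ab.
As a 21×14 matrix over Z this has rank 13, with invariant factors (1,1,1,1,1,1,1,1,1,1,1,1,1).

Computing H_k = (kernel of ∂_k) / (image of ∂_{k+1}):

  H_2: rank ker ∂_2 − rank ∂_3 = (14 − 13) − 0 = 1, and there is no ∂_3, so H_2 = Z.

H_2 = Z.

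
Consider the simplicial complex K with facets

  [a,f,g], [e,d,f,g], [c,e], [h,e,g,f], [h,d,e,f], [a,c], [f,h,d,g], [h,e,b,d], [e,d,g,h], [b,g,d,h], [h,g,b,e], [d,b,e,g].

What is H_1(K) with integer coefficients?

H_1 ≅ Z.

Fix the vertex order a < b < c < d < e < f < g < h and write every simplex with vertices in increasing order. Then dim K = 3 and the simplices of K are:

  0-simplices (8): a, b, c, d, e, f, g, h
  1-simplices (18): ac, af, ag, bd, be, bg, bh, ce, de, df, dg, dh, ef, eg, eh, fg, fh, gh
  2-simplices (17): afg, bde, bdg, bdh, beg, beh, bgh, def, deg, deh, dfg, dfh, dgh, efg, efh, egh, fgh
  3-simplices (9): bdeg, bdeh, bdgh, begh, defg, defh, degh, dfgh, efgh

Hence C_0 ≅ Z^8, C_1 ≅ Z^18, C_2 ≅ Z^17, C_3 ≅ Z^9.

Boundary ∂_1: C_1 → C_0 is given by ∂[p,q] = [q] − [p].
The resulting 8×18 matrix has rank 7, and its Smith normal form has invariant factors (1,1,1,1,1,1,1).

The boundary map ∂_2: C_2 → C_1 sends each 2-simplex [p,q,r] to [q,r] − [p,r] + [p,q]. For instance
  ∂def = ef − df + de,
  ∂deh = eh − dh + de.
As a 18×17 matrix over Z this has rank 10, with invariant factors (1,1,1,1,1,1,1,1,1,1).

Boundary ∂_3: C_3 → C_2 sends each 3-simplex σ to the alternating sum Σ_i (−1)^i (σ with its i-th vertex removed). For instance
  ∂defh = efh − dfh + deh − def,
  ∂bdgh = dgh − bgh + bdh − bdg.
The resulting 17×9 matrix has rank 7, and its Smith normal form has invariant factors (1,1,1,1,1,1,1).

Computing H_k = (kernel of ∂_k) / (image of ∂_{k+1}):

  H_1: rank ker ∂_1 − rank ∂_2 = (18 − 7) − 10 = 1, and the invariant factors of ∂_2 are all 1, so H_1 ≅ Z.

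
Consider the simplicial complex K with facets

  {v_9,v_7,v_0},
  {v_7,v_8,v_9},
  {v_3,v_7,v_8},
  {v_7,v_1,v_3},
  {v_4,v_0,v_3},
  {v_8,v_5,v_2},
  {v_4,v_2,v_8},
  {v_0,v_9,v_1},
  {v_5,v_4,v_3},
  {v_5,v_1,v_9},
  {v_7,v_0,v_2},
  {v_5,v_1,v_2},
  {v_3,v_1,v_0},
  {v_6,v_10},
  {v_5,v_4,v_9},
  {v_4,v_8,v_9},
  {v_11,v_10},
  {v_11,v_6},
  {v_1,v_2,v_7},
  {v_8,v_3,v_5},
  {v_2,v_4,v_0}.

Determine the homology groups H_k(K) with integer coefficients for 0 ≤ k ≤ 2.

Take the total order v_0 < v_1 < v_2 < v_3 < v_4 < v_5 < v_6 < v_7 < v_8 < v_9 < v_10 < v_11 on the vertex set. Then K (dimension 2) consists of the simplices:

  0-simplices (12): [v_0], [v_1], [v_2], [v_3], [v_4], [v_5], [v_6], [v_7], [v_8], [v_9], [v_10], [v_11]
  1-simplices (30): (30 of them)
  2-simplices (18): (18 of them)

Hence C_0 ≅ Z^12, C_1 ≅ Z^30, C_2 ≅ Z^18.

The boundary map ∂_1: C_1 → C_0 maps an edge to its endpoints' difference, ∂[p,q] = q − p. For instance
  ∂[v_7,v_9] = [v_9] − [v_7].
This gives a 12×30 integer matrix of rank 10; reducing to Smith normal form yields diagonal entries (1,1,1,1,1,1,1,1,1,1).

Boundary ∂_2: C_2 → C_1 sends each 2-simplex [p,q,r] to [q,r] − [p,r] + [p,q]. For instance
  ∂[v_3,v_4,v_5] = [v_4,v_5] − [v_3,v_5] + [v_3,v_4],
  ∂[v_1,v_2,v_5] = [v_2,v_5] − [v_1,v_5] + [v_1,v_2].
This gives a 30×18 integer matrix of rank 18; reducing to Smith normal form yields diagonal entries (1,1,1,1,1,1,1,1,1,1,1,1,1,1,1,1,1,2).

Now H_k = ker ∂_k / im ∂_{k+1}, so:

  H_0: rank C_0 − rank ∂_1 = 12 − 10 = 2, and the invariant factors of ∂_1 are all 1, so H_0 = Z^2.
  H_1: rank ker ∂_1 − rank ∂_2 = (30 − 10) − 18 = 2, and ∂_2 has invariant factor 2 > 1, so H_1 = Z^2 ⊕ Z/2Z.
  H_2: rank ker ∂_2 − rank ∂_3 = (18 − 18) − 0 = 0, and there is no ∂_3, so H_2 = 0.

(K is a triangulation of the disjoint union of the circle S^1 and the Klein bottle.)

H_0 ≅ Z^2,  H_1 ≅ Z^2 ⊕ Z/2Z,  H_2 = 0.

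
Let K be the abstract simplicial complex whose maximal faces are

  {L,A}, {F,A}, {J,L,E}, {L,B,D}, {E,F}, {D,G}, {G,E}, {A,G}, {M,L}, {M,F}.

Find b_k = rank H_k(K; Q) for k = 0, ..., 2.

b_0 = 1, b_1 = 4, b_2 = 0.

Order the vertices as A < B < D < E < F < G < J < L < M. Listing each simplex with vertices in this order, K has dimension 2 with simplices:

  0-simplices (9): A, B, D, E, F, G, J, L, M
  1-simplices (14): AF, AG, AL, BD, BL, DG, DL, EF, EG, EJ, EL, FM, JL, LM
  2-simplices (2): BDL, EJL

Hence C_0 ≅ Z^9, C_1 ≅ Z^14, C_2 ≅ Z^2.

∂_1: C_1 → C_0 is given by ∂[p,q] = [q] − [p].
The resulting 9×14 matrix has rank 8, and its Smith normal form has invariant factors (1,1,1,1,1,1,1,1).

The boundary map ∂_2: C_2 → C_1 maps a triangle to the signed sum of its edges. For instance
  ∂EJL = JL − EL + EJ,
  ∂BDL = DL − BL + BD.
The 14×2 boundary matrix has rank 2 and Smith normal form diag(1,1).

From H_k ≅ ker(∂_k) / im(∂_{k+1}) we obtain:

  H_0: rank C_0 − rank ∂_1 = 9 − 8 = 1, and the invariant factors of ∂_1 are all 1, so H_0 ≅ Z.
  H_1: rank ker ∂_1 − rank ∂_2 = (14 − 8) − 2 = 4, and the invariant factors of ∂_2 are all 1, so H_1 ≅ Z^4.
  H_2: rank ker ∂_2 − rank ∂_3 = (2 − 2) − 0 = 0, and there is no ∂_3, so H_2 ≅ 0.

As a check, the Euler characteristic is 9 − 14 + 2 = -3, which agrees with 1 − 4 + 0 = -3.

Hence the Betti numbers are b_0 = 1, b_1 = 4, b_2 = 0.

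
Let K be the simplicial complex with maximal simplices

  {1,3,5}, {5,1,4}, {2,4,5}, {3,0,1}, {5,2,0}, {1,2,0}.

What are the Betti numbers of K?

b_0 = 1, b_1 = 1, b_2 = 0.

Order the vertices as 0 < 1 < 2 < 3 < 4 < 5. Listing each simplex with vertices in this order, K has dimension 2 with simplices:

  0-simplices (6): [0], [1], [2], [3], [4], [5]
  1-simplices (12): [0,1], [0,2], [0,3], [0,5], [1,2], [1,3], [1,4], [1,5], [2,4], [2,5], [3,5], [4,5]
  2-simplices (6): [0,1,2], [0,1,3], [0,2,5], [1,3,5], [1,4,5], [2,4,5]

so the chain groups are C_0 ≅ Z^6, C_1 ≅ Z^12, C_2 ≅ Z^6.

∂_1: C_1 → C_0 maps an edge to its endpoints' difference, ∂[p,q] = q − p. For instance
  ∂[4,5] = [5] − [4].
The resulting 6×12 matrix has rank 5, and its Smith normal form has invariant factors (1,1,1,1,1).

Boundary ∂_2: C_2 → C_1 acts by ∂[p,q,r] = [q,r] − [p,r] + [p,q]. For instance
  ∂[1,3,5] = [3,5] − [1,5] + [1,3],
  ∂[2,4,5] = [4,5] − [2,5] + [2,4].
This gives a 12×6 integer matrix of rank 6; reducing to Smith normal form yields diagonal entries (1,1,1,1,1,1).

Now H_k = ker ∂_k / im ∂_{k+1}, so:

  H_0: rank C_0 − rank ∂_1 = 6 − 5 = 1, and the invariant factors of ∂_1 are all 1, so H_0 = Z.
  H_1: rank ker ∂_1 − rank ∂_2 = (12 − 5) − 6 = 1, and the invariant factors of ∂_2 are all 1, so H_1 = Z.
  H_2: rank ker ∂_2 − rank ∂_3 = (6 − 6) − 0 = 0, and there is no ∂_3, so H_2 = 0.

As a check, the Euler characteristic is 6 − 12 + 6 = 0, which agrees with 1 − 1 + 0 = 0.

Hence the Betti numbers are b_0 = 1, b_1 = 1, b_2 = 0.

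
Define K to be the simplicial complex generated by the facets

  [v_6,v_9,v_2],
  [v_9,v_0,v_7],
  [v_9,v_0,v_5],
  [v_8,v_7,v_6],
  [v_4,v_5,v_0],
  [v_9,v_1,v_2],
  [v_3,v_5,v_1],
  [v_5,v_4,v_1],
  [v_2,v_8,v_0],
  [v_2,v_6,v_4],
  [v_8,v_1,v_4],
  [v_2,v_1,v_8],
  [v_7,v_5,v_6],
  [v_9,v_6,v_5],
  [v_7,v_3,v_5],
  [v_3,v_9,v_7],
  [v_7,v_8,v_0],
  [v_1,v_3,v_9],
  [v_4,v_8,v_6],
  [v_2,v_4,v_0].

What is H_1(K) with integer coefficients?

H_1 ≅ Z ⊕ Z_2.

Take the total order v_0 < v_1 < v_2 < v_3 < v_4 < v_5 < v_6 < v_7 < v_8 < v_9 on the vertex set. Then K (dimension 2) consists of the simplices:

  0-simplices (10): [v_0], [v_1], [v_2], [v_3], [v_4], [v_5], [v_6], [v_7], [v_8], [v_9]
  1-simplices (30): (30 of them)
  2-simplices (20): (20 of them)

Hence C_0 ≅ Z^10, C_1 ≅ Z^30, C_2 ≅ Z^20.

∂_1: C_1 → C_0 maps an edge to its endpoints' difference, ∂[p,q] = q − p.
The 10×30 boundary matrix has rank 9 and Smith normal form diag(1,1,1,1,1,1,1,1,1).

Boundary ∂_2: C_2 → C_1 sends each 2-simplex [p,q,r] to [q,r] − [p,r] + [p,q]. For instance
  ∂[v_1,v_2,v_8] = [v_2,v_8] − [v_1,v_8] + [v_1,v_2],
  ∂[v_0,v_4,v_5] = [v_4,v_5] − [v_0,v_5] + [v_0,v_4].
The 30×20 boundary matrix has rank 20 and Smith normal form diag(1,1,1,1,1,1,1,1,1,1,1,1,1,1,1,1,1,1,1,2).

Reading off H_k = ker ∂_k / im ∂_{k+1}:

  H_1: rank ker ∂_1 − rank ∂_2 = (30 − 9) − 20 = 1, and ∂_2 has invariant factor 2 > 1, so H_1 = Z ⊕ Z_2.

(K is a triangulation of the Klein bottle.)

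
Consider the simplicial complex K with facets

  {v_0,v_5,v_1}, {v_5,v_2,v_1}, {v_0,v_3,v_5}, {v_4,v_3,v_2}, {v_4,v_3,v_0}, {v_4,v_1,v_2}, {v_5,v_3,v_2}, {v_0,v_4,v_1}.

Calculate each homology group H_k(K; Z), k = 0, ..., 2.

K has 6 vertices, 12 edges, 8 triangles.
rank ∂_0 = 0, rank ∂_1 = 5 ⇒ b_0 = 6 − 0 − 5 = 1; all invariant factors of ∂_1 are 1 so no torsion. So H_0 ≅ Z.
rank ∂_1 = 5, rank ∂_2 = 7 ⇒ b_1 = 12 − 5 − 7 = 0; all invariant factors of ∂_2 are 1 so no torsion. So H_1 ≅ 0.
rank ∂_2 = 7, rank ∂_3 = 0 ⇒ b_2 = 8 − 7 − 0 = 1. So H_2 ≅ Z.

H_0 = Z,  H_1 = 0,  H_2 = Z.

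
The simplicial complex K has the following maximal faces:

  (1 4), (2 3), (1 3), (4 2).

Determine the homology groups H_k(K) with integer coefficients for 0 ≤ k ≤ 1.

K has 4 vertices, 4 edges.
rank ∂_0 = 0, rank ∂_1 = 3 ⇒ b_0 = 4 − 0 − 3 = 1; all invariant factors of ∂_1 are 1 so no torsion. So H_0 = Z.
rank ∂_1 = 3, rank ∂_2 = 0 ⇒ b_1 = 4 − 3 − 0 = 1. So H_1 = Z.

H_0 = Z,  H_1 = Z.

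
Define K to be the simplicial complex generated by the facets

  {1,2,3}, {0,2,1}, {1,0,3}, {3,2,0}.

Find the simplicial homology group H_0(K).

We work with the vertex ordering 0 < 1 < 2 < 3. The simplices of K, each written with vertices in increasing order, are:

  0-simplices (4): [0], [1], [2], [3]
  1-simplices (6): [0,1], [0,2], [0,3], [1,2], [1,3], [2,3]
  2-simplices (4): [0,1,2], [0,1,3], [0,2,3], [1,2,3]

Hence C_0 ≅ Z^4, C_1 ≅ Z^6, C_2 ≅ Z^4.

The boundary map ∂_1: C_1 → C_0 sends each edge [p,q] (with p < q) to q − p.
This gives a 4×6 integer matrix of rank 3; reducing to Smith normal form yields diagonal entries (1,1,1).

Boundary ∂_2: C_2 → C_1 maps a triangle to the signed sum of its edges. For instance
  ∂[0,1,3] = [1,3] − [0,3] + [0,1],
  ∂[0,2,3] = [2,3] − [0,3] + [0,2].
The 6×4 boundary matrix has rank 3 and Smith normal form diag(1,1,1).

Reading off H_k = ker ∂_k / im ∂_{k+1}:

  H_0: rank C_0 − rank ∂_1 = 4 − 3 = 1, and the invariant factors of ∂_1 are all 1, so H_0 = Z.

H_0 ≅ Z.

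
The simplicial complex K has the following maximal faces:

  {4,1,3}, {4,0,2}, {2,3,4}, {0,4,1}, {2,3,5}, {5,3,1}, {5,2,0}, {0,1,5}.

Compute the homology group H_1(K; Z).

Take the total order 0 < 1 < 2 < 3 < 4 < 5 on the vertex set. Then K (dimension 2) consists of the simplices:

  0-simplices (6): [0], [1], [2], [3], [4], [5]
  1-simplices (12): [0,1], [0,2], [0,4], [0,5], [1,3], [1,4], [1,5], [2,3], [2,4], [2,5], [3,4], [3,5]
  2-simplices (8): [0,1,4], [0,1,5], [0,2,4], [0,2,5], [1,3,4], [1,3,5], [2,3,4], [2,3,5]

Hence C_0 ≅ Z^6, C_1 ≅ Z^12, C_2 ≅ Z^8.

∂_1: C_1 → C_0 maps an edge to its endpoints' difference, ∂[p,q] = q − p. For instance
  ∂[3,4] = [4] − [3].
As a 6×12 matrix over Z this has rank 5, with invariant factors (1,1,1,1,1).

∂_2: C_2 → C_1 sends each 2-simplex [p,q,r] to [q,r] − [p,r] + [p,q]. For instance
  ∂[1,3,4] = [3,4] − [1,4] + [1,3],
  ∂[0,1,5] = [1,5] − [0,5] + [0,1].
The resulting 12×8 matrix has rank 7, and its Smith normal form has invariant factors (1,1,1,1,1,1,1).

Now H_k = ker ∂_k / im ∂_{k+1}, so:

  H_1: rank ker ∂_1 − rank ∂_2 = (12 − 5) − 7 = 0, and the invariant factors of ∂_2 are all 1, so H_1 ≅ 0.

H_1 ≅ 0.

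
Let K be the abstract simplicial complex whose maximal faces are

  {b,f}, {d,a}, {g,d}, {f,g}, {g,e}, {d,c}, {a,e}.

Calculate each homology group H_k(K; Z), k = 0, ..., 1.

We work with the vertex ordering a < b < c < d < e < f < g. The simplices of K, each written with vertices in increasing order, are:

  0-simplices (7): a, b, c, d, e, f, g
  1-simplices (7): ad, ae, bf, cd, dg, eg, fg

so the chain groups are C_0 ≅ Z^7, C_1 ≅ Z^7.

The boundary map ∂_1: C_1 → C_0 maps an edge to its endpoints' difference, ∂[p,q] = q − p. For instance
  ∂eg = g − e.
As a 7×7 matrix over Z this has rank 6, with invariant factors (1,1,1,1,1,1).

From H_k ≅ ker(∂_k) / im(∂_{k+1}) we obtain:

  H_0: rank C_0 − rank ∂_1 = 7 − 6 = 1, and the invariant factors of ∂_1 are all 1, so H_0 = Z.
  H_1: rank ker ∂_1 − rank ∂_2 = (7 − 6) − 0 = 1, and there is no ∂_2, so H_1 = Z.

H_0 ≅ Z,  H_1 ≅ Z.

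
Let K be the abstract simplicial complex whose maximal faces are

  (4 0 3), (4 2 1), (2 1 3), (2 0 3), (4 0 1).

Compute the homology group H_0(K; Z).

We work with the vertex ordering 0 < 1 < 2 < 3 < 4. The simplices of K, each written with vertices in increasing order, are:

  0-simplices (5): [0], [1], [2], [3], [4]
  1-simplices (10): [0,1], [0,2], [0,3], [0,4], [1,2], [1,3], [1,4], [2,3], [2,4], [3,4]
  2-simplices (5): [0,1,4], [0,2,3], [0,3,4], [1,2,3], [1,2,4]

so the chain groups are C_0 ≅ Z^5, C_1 ≅ Z^10, C_2 ≅ Z^5.

Boundary ∂_1: C_1 → C_0 maps an edge to its endpoints' difference, ∂[p,q] = q − p.
The resulting 5×10 matrix has rank 4, and its Smith normal form has invariant factors (1,1,1,1).

Boundary ∂_2: C_2 → C_1 sends each 2-simplex [p,q,r] to [q,r] − [p,r] + [p,q]. For instance
  ∂[1,2,4] = [2,4] − [1,4] + [1,2],
  ∂[0,3,4] = [3,4] − [0,4] + [0,3].
This gives a 10×5 integer matrix of rank 5; reducing to Smith normal form yields diagonal entries (1,1,1,1,1).

Reading off H_k = ker ∂_k / im ∂_{k+1}:

  H_0: rank C_0 − rank ∂_1 = 5 − 4 = 1, and the invariant factors of ∂_1 are all 1, so H_0 ≅ Z.

H_0 ≅ Z.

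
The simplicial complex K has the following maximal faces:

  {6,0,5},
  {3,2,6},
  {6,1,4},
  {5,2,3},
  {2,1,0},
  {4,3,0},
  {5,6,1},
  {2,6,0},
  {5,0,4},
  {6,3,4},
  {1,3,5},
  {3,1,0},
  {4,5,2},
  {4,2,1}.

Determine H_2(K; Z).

H_2 ≅ Z.

Take the total order 0 < 1 < 2 < 3 < 4 < 5 < 6 on the vertex set. Then K (dimension 2) consists of the simplices:

  0-simplices (7): [0], [1], [2], [3], [4], [5], [6]
  1-simplices (21): [0,1], [0,2], [0,3], [0,4], [0,5], [0,6], [1,2], [1,3], [1,4], [1,5], [1,6], [2,3], [2,4], [2,5], [2,6], [3,4], [3,5], [3,6], [4,5], [4,6], [5,6]
  2-simplices (14): [0,1,2], [0,1,3], [0,2,6], [0,3,4], [0,4,5], [0,5,6], [1,2,4], [1,3,5], [1,4,6], [1,5,6], [2,3,5], [2,3,6], [2,4,5], [3,4,6]

Hence C_0 ≅ Z^7, C_1 ≅ Z^21, C_2 ≅ Z^14.

Boundary ∂_1: C_1 → C_0 maps an edge to its endpoints' difference, ∂[p,q] = q − p. For instance
  ∂[0,4] = [4] − [0].
This gives a 7×21 integer matrix of rank 6; reducing to Smith normal form yields diagonal entries (1,1,1,1,1,1).

∂_2: C_2 → C_1 acts by ∂[p,q,r] = [q,r] − [p,r] + [p,q]. For instance
  ∂[0,3,4] = [3,4] − [0,4] + [0,3],
  ∂[1,3,5] = [3,5] − [1,5] + [1,3].
This gives a 21×14 integer matrix of rank 13; reducing to Smith normal form yields diagonal entries (1,1,1,1,1,1,1,1,1,1,1,1,1).

Now H_k = ker ∂_k / im ∂_{k+1}, so:

  H_2: rank ker ∂_2 − rank ∂_3 = (14 − 13) − 0 = 1, and there is no ∂_3, so H_2 = Z.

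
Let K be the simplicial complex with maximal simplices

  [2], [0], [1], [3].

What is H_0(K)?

We work with the vertex ordering 0 < 1 < 2 < 3. The simplices of K, each written with vertices in increasing order, are:

  0-simplices (4): [0], [1], [2], [3]

Hence C_0 ≅ Z^4.

Now H_k = ker ∂_k / im ∂_{k+1}, so:

  H_0: rank C_0 − rank ∂_1 = 4 − 0 = 4, and there is no ∂_1, so H_0 ≅ Z^4.

(K is a triangulation of a set of 4 points.)

H_0 ≅ Z^4.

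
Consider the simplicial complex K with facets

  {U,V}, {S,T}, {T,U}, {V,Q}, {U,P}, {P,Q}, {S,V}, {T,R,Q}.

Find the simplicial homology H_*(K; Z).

H_0 = Z,  H_1 = Z^3,  H_2 = 0.

K has 7 vertices, 10 edges, 1 triangle.
rank ∂_0 = 0, rank ∂_1 = 6 ⇒ b_0 = 7 − 0 − 6 = 1; all invariant factors of ∂_1 are 1 so no torsion. So H_0 = Z.
rank ∂_1 = 6, rank ∂_2 = 1 ⇒ b_1 = 10 − 6 − 1 = 3; all invariant factors of ∂_2 are 1 so no torsion. So H_1 = Z^3.
rank ∂_2 = 1, rank ∂_3 = 0 ⇒ b_2 = 1 − 1 − 0 = 0. So H_2 = 0.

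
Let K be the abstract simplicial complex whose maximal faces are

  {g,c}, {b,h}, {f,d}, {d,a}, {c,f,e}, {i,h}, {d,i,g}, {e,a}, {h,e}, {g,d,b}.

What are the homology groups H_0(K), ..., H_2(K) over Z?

H_0 = Z,  H_1 = Z^4,  H_2 = 0.

Order the vertices as a < b < c < d < e < f < g < h < i. Listing each simplex with vertices in this order, K has dimension 2 with simplices:

  0-simplices (9): a, b, c, d, e, f, g, h, i
  1-simplices (15): ad, ae, bd, bg, bh, ce, cf, cg, df, dg, di, ef, eh, gi, hi
  2-simplices (3): bdg, cef, dgi

Hence C_0 ≅ Z^9, C_1 ≅ Z^15, C_2 ≅ Z^3.

Boundary ∂_1: C_1 → C_0 sends each edge [p,q] (with p < q) to q − p. For instance
  ∂ad = d − a.
This gives a 9×15 integer matrix of rank 8; reducing to Smith normal form yields diagonal entries (1,1,1,1,1,1,1,1).

∂_2: C_2 → C_1 maps a triangle to the signed sum of its edges. For instance
  ∂bdg = dg − bg + bd,
  ∂cef = ef − cf + ce.
The 15×3 boundary matrix has rank 3 and Smith normal form diag(1,1,1).

Computing H_k = (kernel of ∂_k) / (image of ∂_{k+1}):

  H_0: rank C_0 − rank ∂_1 = 9 − 8 = 1, and the invariant factors of ∂_1 are all 1, so H_0 ≅ Z.
  H_1: rank ker ∂_1 − rank ∂_2 = (15 − 8) − 3 = 4, and the invariant factors of ∂_2 are all 1, so H_1 ≅ Z^4.
  H_2: rank ker ∂_2 − rank ∂_3 = (3 − 3) − 0 = 0, and there is no ∂_3, so H_2 ≅ 0.

As a check, the Euler characteristic is 9 − 15 + 3 = -3, which agrees with 1 − 4 + 0 = -3.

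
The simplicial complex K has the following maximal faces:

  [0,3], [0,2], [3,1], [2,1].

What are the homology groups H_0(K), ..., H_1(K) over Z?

H_0 = Z,  H_1 = Z.

Take the total order 0 < 1 < 2 < 3 on the vertex set. Then K (dimension 1) consists of the simplices:

  0-simplices (4): [0], [1], [2], [3]
  1-simplices (4): [0,2], [0,3], [1,2], [1,3]

giving chain groups C_0 ≅ Z^4, C_1 ≅ Z^4.

Boundary ∂_1: C_1 → C_0 sends each edge [p,q] (with p < q) to q − p. For instance
  ∂[0,3] = [3] − [0].
As a 4×4 matrix over Z this has rank 3, with invariant factors (1,1,1).

Reading off H_k = ker ∂_k / im ∂_{k+1}:

  H_0: rank C_0 − rank ∂_1 = 4 − 3 = 1, and the invariant factors of ∂_1 are all 1, so H_0 ≅ Z.
  H_1: rank ker ∂_1 − rank ∂_2 = (4 − 3) − 0 = 1, and there is no ∂_2, so H_1 ≅ Z.

As a check, the Euler characteristic is 4 − 4 = 0, which agrees with 1 − 1 = 0.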